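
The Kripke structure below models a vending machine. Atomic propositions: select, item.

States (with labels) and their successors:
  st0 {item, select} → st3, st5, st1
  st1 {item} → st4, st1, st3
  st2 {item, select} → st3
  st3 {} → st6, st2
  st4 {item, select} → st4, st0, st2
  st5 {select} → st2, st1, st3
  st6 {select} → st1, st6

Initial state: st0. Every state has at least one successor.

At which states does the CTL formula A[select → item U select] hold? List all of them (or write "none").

{st0, st2, st3, st4, st5, st6}

States satisfying select → item: {st0, st1, st2, st3, st4}.
States satisfying select: {st0, st2, st4, st5, st6}.
States satisfying A[select → item U select]: {st0, st2, st3, st4, st5, st6}.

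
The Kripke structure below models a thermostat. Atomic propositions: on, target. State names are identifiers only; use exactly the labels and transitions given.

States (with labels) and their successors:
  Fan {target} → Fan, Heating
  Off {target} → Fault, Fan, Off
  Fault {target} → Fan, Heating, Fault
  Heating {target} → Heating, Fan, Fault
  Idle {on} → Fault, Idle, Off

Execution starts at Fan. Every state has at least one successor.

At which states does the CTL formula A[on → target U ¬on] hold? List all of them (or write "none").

States satisfying on → target: {Fan, Off, Fault, Heating}.
States satisfying ¬on: {Fan, Off, Fault, Heating}.
States satisfying A[on → target U ¬on]: {Fan, Off, Fault, Heating}.

{Fan, Off, Fault, Heating}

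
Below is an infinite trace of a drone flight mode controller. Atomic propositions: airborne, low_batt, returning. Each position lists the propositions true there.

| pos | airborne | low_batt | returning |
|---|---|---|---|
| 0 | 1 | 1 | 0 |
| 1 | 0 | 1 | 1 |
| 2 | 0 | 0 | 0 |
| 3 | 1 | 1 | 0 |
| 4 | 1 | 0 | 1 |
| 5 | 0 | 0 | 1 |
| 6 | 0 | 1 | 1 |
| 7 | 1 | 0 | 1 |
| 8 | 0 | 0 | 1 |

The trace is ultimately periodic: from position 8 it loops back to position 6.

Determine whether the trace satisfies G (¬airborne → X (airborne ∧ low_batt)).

¬airborne → X (airborne ∧ low_batt) must hold at every position from 0 onward. It fails at position 1, so G (¬airborne → X (airborne ∧ low_batt)) is false.
Positions where ¬airborne holds: 1, 2, 5, 6, 8.
Check X (airborne ∧ low_batt) at each: 1→fails, 2→ok, 5→fails, 6→fails, 8→fails.

Does not hold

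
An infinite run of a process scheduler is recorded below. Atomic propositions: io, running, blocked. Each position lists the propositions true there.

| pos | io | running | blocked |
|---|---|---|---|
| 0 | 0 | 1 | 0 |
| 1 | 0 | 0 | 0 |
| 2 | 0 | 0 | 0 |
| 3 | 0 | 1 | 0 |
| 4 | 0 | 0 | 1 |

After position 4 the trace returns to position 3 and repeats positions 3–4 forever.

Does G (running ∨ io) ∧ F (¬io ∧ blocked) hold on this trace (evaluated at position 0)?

running ∨ io must hold at every position from 0 onward. It fails at position 1, so G (running ∨ io) is false.
¬io ∧ blocked holds at position 4, which is reachable from 0, so F (¬io ∧ blocked) holds.
At position 0: G (running ∨ io) is false; F (¬io ∧ blocked) is true; so G (running ∨ io) ∧ F (¬io ∧ blocked) is false.

Does not hold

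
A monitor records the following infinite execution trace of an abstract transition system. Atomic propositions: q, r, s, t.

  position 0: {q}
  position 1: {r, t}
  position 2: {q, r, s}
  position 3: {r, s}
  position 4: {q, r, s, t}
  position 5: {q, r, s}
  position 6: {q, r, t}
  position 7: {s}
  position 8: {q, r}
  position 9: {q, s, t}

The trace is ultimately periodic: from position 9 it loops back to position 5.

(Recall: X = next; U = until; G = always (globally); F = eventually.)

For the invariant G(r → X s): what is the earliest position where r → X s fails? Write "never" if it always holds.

Check r → X s at each position in order: 0 ✓, 1 ✓, 2 ✓, 3 ✓, 4 ✓.
At position 5 the labels are {q, r, s} and the next position 6 has {q, r, t}, so r → X s is false there. This is the first violation.

5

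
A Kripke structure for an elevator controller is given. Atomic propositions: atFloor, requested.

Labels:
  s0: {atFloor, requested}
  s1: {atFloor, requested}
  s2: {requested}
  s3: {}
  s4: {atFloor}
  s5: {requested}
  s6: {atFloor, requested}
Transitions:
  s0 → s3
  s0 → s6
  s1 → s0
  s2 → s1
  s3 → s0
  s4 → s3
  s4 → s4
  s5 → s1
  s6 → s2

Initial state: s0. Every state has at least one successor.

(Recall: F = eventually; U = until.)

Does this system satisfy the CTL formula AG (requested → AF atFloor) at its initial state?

Yes

States satisfying requested → AF atFloor: {s0, s1, s2, s3, s4, s5, s6}.
States satisfying AG (requested → AF atFloor): {s0, s1, s2, s3, s4, s5, s6}.
Every state reachable from s0 satisfies requested → AF atFloor.
s0 ∈ Sat(AG (requested → AF atFloor)).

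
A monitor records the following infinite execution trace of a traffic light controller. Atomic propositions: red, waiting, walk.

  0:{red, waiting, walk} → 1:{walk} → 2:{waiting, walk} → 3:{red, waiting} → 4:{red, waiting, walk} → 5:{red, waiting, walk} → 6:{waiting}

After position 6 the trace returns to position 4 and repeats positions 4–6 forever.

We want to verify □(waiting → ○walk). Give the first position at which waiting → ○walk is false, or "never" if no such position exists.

2

Check waiting → ○walk at each position in order: 0 ✓, 1 ✓.
At position 2 the labels are {waiting, walk} and the next position 3 has {red, waiting}, so waiting → ○walk is false there. This is the first violation.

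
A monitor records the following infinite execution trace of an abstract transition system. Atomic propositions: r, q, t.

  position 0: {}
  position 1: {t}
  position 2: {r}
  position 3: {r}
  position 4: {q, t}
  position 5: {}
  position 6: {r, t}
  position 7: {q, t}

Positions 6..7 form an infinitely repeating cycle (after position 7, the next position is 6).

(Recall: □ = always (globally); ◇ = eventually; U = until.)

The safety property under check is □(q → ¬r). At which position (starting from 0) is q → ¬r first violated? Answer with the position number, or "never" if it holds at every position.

never

q → ¬r holds at every position 0..7, and those are all the positions the trace ever visits, so the invariant □(q → ¬r) is never violated.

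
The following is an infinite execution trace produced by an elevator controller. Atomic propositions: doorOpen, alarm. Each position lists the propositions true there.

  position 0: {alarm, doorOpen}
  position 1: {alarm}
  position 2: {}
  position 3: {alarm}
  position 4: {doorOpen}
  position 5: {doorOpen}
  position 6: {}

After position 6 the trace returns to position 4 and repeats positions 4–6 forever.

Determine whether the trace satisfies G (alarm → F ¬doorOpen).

Yes

alarm → F ¬doorOpen holds at every position 0..6, and those are all positions ever visited, so G (alarm → F ¬doorOpen) holds.
Positions where alarm holds: 0, 1, 3.
Check F ¬doorOpen at each: 0→ok, 1→ok, 3→ok.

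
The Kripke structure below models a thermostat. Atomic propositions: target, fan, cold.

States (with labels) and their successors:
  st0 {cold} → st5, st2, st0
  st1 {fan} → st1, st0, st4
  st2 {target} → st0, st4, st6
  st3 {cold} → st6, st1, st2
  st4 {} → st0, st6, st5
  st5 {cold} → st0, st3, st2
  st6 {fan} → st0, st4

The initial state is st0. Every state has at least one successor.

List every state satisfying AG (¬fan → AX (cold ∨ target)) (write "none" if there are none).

States satisfying ¬fan → AX (cold ∨ target): {st0, st1, st5, st6}.
States satisfying AG (¬fan → AX (cold ∨ target)): ∅.

none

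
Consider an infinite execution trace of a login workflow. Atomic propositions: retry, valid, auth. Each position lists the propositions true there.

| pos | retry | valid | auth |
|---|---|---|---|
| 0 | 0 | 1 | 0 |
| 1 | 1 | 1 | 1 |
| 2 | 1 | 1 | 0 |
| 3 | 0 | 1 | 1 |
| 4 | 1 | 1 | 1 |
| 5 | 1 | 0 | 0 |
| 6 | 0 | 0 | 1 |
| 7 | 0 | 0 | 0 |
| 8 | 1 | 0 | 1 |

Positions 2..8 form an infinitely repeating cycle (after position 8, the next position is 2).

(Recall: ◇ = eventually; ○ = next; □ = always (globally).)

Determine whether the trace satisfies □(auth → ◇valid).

auth → ◇valid holds at every position 0..8, and those are all positions ever visited, so □(auth → ◇valid) holds.
Positions where auth holds: 1, 3, 4, 6, 8.
Check ◇valid at each: 1→ok, 3→ok, 4→ok, 6→ok, 8→ok.

Satisfied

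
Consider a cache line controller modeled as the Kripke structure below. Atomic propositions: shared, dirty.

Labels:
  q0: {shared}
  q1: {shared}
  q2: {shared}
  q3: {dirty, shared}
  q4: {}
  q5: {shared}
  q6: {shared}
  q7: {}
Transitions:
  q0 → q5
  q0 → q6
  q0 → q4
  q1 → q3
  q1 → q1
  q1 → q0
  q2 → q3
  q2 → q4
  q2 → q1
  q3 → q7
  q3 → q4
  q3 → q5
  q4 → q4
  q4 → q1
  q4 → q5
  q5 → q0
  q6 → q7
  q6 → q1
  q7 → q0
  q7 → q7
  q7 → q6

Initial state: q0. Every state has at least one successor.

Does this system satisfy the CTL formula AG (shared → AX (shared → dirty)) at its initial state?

States satisfying shared → AX (shared → dirty): {q4, q7}.
States satisfying AG (shared → AX (shared → dirty)): ∅.
q0 is reachable from q0 and violates shared → AX (shared → dirty), so AG fails at q0.
q0 ∉ Sat(AG (shared → AX (shared → dirty))).

No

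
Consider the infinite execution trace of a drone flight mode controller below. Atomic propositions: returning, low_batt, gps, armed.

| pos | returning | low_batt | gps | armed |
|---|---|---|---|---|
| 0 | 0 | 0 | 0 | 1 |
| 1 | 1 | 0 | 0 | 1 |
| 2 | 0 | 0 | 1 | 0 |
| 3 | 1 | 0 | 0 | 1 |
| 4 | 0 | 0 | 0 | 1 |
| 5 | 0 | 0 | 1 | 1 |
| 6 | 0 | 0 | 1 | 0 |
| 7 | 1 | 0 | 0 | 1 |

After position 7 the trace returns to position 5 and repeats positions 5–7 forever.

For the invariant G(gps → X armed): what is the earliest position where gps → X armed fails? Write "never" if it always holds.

Check gps → X armed at each position in order: 0 ✓, 1 ✓, 2 ✓, 3 ✓, 4 ✓.
At position 5 the labels are {armed, gps} and the next position 6 has {gps}, so gps → X armed is false there. This is the first violation.

5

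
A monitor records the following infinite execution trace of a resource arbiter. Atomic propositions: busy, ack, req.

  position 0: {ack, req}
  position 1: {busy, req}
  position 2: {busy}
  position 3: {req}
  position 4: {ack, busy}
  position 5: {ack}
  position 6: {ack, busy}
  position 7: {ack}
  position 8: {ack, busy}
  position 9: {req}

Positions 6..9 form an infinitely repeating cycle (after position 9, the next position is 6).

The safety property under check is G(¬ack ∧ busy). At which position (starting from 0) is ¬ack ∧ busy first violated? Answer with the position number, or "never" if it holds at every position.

At position 0 the labels are {ack, req}, so ¬ack ∧ busy is false there. This is the first violation.

0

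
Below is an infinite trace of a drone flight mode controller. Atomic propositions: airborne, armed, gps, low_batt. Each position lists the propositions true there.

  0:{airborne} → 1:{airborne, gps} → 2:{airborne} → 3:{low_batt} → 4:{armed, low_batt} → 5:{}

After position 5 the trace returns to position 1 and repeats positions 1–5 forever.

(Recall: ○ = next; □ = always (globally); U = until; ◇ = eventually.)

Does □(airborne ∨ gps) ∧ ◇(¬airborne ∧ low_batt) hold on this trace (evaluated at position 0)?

No

airborne ∨ gps must hold at every position from 0 onward. It fails at position 3, so □(airborne ∨ gps) is false.
¬airborne ∧ low_batt holds at position 3, which is reachable from 0, so ◇(¬airborne ∧ low_batt) holds.
At position 0: □(airborne ∨ gps) is false; ◇(¬airborne ∧ low_batt) is true; so □(airborne ∨ gps) ∧ ◇(¬airborne ∧ low_batt) is false.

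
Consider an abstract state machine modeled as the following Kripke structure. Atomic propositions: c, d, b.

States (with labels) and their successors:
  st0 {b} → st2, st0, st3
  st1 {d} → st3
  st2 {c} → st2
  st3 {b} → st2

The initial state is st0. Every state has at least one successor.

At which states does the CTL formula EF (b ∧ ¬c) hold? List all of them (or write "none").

{st0, st1, st3}

States satisfying b ∧ ¬c: {st0, st3}.
States satisfying EF (b ∧ ¬c): {st0, st1, st3}.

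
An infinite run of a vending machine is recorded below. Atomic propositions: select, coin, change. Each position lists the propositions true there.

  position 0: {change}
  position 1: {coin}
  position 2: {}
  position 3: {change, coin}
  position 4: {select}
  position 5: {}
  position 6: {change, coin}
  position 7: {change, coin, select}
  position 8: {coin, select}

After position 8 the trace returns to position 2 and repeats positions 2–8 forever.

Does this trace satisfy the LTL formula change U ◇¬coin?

Yes

Walking from position 0: ◇¬coin first holds at position 0, and change holds at every earlier position along the way, so change U ◇¬coin holds.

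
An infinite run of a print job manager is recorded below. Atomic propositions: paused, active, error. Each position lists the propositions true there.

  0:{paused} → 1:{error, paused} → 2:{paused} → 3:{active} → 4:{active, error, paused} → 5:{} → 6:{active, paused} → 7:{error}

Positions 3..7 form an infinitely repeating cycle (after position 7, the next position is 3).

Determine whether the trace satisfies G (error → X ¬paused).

error → X ¬paused must hold at every position from 0 onward. It fails at position 1, so G (error → X ¬paused) is false.
Positions where error holds: 1, 4, 7.
Check X ¬paused at each: 1→fails, 4→ok, 7→ok.

Does not hold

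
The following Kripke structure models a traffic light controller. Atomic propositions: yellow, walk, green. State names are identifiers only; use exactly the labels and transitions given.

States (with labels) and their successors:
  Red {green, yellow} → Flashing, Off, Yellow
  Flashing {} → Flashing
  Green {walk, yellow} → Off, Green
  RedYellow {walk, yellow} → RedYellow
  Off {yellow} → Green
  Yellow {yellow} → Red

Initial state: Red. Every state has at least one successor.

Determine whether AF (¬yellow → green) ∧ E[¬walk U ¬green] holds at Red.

States satisfying ¬yellow → green: {Red, Green, RedYellow, Off, Yellow}.
States satisfying AF (¬yellow → green): {Red, Green, RedYellow, Off, Yellow}.
States satisfying ¬walk: {Red, Flashing, Off, Yellow}.
States satisfying ¬green: {Flashing, Green, RedYellow, Off, Yellow}.
States satisfying E[¬walk U ¬green]: {Red, Flashing, Green, RedYellow, Off, Yellow}.
States satisfying AF (¬yellow → green) ∧ E[¬walk U ¬green]: {Red, Green, RedYellow, Off, Yellow}.
Red ∈ Sat(AF (¬yellow → green) ∧ E[¬walk U ¬green]).

Yes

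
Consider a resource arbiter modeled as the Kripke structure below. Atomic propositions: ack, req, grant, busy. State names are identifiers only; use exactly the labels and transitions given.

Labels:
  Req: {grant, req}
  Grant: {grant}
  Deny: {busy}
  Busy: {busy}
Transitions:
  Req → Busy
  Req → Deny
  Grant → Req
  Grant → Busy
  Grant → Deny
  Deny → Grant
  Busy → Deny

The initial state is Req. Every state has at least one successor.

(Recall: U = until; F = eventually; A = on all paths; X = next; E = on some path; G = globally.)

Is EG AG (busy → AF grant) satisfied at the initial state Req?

States satisfying AG (busy → AF grant): {Req, Grant, Deny, Busy}.
States satisfying EG AG (busy → AF grant): {Req, Grant, Deny, Busy}.
Req ∈ Sat(EG AG (busy → AF grant)).

Satisfied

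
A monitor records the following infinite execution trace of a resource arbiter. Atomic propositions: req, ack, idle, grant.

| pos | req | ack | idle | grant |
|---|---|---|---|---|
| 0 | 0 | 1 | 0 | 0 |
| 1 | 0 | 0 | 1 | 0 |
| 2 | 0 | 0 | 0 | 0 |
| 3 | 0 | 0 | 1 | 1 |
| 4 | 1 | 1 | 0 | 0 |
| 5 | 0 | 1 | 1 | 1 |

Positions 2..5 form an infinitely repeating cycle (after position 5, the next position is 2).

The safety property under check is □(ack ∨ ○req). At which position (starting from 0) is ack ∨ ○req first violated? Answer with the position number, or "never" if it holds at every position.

Check ack ∨ ○req at each position in order: 0 ✓.
At position 1 the labels are {idle} and the next position 2 has {}, so ack ∨ ○req is false there. This is the first violation.

1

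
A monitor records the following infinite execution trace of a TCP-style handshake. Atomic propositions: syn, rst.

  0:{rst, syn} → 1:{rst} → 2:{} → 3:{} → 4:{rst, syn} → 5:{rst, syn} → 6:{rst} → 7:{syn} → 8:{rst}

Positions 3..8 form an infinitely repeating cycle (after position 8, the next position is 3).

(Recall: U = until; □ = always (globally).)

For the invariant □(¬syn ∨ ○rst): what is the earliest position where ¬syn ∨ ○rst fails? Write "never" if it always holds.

¬syn ∨ ○rst holds at every position 0..8, and those are all the positions the trace ever visits, so the invariant □(¬syn ∨ ○rst) is never violated.

never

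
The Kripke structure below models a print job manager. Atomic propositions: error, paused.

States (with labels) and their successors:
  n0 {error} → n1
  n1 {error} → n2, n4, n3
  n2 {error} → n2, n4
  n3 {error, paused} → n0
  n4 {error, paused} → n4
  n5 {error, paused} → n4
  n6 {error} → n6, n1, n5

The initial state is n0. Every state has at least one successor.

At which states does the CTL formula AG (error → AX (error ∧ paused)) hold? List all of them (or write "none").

States satisfying error → AX (error ∧ paused): {n4, n5}.
States satisfying AG (error → AX (error ∧ paused)): {n4, n5}.

{n4, n5}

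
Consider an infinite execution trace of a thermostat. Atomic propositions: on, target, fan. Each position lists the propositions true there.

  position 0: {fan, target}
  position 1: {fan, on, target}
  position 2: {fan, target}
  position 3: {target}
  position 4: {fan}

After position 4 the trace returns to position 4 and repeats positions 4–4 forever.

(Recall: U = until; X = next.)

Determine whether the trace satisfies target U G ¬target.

Yes

Walking from position 0: G ¬target first holds at position 4, and target holds at every earlier position along the way, so target U G ¬target holds.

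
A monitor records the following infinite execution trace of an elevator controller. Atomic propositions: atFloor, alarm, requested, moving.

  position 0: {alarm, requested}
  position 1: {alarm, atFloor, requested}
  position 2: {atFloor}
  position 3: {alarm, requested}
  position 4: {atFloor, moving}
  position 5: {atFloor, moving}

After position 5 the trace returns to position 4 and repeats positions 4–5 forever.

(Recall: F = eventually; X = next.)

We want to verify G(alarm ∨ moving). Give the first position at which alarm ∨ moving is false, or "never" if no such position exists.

Check alarm ∨ moving at each position in order: 0 ✓, 1 ✓.
At position 2 the labels are {atFloor}, so alarm ∨ moving is false there. This is the first violation.

2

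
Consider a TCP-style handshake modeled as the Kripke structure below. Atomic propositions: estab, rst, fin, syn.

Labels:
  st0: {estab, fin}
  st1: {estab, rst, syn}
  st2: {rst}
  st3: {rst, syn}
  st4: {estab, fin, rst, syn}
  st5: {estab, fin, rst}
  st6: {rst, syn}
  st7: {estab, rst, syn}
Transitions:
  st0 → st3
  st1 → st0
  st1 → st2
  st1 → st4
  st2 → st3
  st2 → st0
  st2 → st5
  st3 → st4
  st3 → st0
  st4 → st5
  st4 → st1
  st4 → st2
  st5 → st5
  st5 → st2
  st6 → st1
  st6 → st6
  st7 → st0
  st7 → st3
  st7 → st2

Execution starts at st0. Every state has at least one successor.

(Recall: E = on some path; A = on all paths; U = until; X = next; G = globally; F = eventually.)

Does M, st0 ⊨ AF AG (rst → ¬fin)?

States satisfying AG (rst → ¬fin): ∅.
States satisfying AF AG (rst → ¬fin): ∅.
There is a path from st0 along which AG (rst → ¬fin) never holds.
st0 ∉ Sat(AF AG (rst → ¬fin)).

No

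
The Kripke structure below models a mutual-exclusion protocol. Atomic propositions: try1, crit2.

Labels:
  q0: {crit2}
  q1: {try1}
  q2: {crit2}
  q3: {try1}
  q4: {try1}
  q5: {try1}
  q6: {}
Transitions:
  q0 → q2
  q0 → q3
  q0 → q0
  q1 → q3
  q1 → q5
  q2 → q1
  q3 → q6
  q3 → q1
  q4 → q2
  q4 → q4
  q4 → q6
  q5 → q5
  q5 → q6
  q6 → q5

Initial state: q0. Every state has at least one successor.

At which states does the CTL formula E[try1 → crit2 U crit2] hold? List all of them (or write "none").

States satisfying try1 → crit2: {q0, q2, q6}.
States satisfying crit2: {q0, q2}.
States satisfying E[try1 → crit2 U crit2]: {q0, q2}.

{q0, q2}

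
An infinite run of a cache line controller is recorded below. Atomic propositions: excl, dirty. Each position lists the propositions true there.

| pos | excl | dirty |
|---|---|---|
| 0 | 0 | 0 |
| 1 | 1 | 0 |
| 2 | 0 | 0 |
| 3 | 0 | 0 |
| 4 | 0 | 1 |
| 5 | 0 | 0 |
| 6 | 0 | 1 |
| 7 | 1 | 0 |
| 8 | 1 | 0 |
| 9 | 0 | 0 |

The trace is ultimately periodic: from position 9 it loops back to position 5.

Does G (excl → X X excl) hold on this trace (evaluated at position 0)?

No

excl → X X excl must hold at every position from 0 onward. It fails at position 1, so G (excl → X X excl) is false.
Positions where excl holds: 1, 7, 8.
Check X X excl at each: 1→fails, 7→fails, 8→fails.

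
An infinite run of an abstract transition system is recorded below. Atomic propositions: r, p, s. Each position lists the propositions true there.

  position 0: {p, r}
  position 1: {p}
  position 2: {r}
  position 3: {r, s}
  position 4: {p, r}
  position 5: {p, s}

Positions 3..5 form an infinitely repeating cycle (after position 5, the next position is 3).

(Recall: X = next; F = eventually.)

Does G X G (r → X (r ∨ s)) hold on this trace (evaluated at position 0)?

Satisfied

X G (r → X (r ∨ s)) holds at every position 0..5, and those are all positions ever visited, so G X G (r → X (r ∨ s)) holds.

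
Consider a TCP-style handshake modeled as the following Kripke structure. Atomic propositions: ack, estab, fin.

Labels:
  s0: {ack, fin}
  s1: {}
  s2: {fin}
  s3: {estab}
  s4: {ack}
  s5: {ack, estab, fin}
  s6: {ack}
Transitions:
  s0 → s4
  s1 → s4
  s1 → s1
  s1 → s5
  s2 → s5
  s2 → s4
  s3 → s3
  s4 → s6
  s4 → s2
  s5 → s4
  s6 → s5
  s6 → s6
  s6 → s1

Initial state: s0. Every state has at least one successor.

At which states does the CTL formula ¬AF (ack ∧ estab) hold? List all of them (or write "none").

States satisfying ack ∧ estab: {s5}.
States satisfying AF (ack ∧ estab): {s5}.
States satisfying ¬AF (ack ∧ estab): {s0, s1, s2, s3, s4, s6}.

{s0, s1, s2, s3, s4, s6}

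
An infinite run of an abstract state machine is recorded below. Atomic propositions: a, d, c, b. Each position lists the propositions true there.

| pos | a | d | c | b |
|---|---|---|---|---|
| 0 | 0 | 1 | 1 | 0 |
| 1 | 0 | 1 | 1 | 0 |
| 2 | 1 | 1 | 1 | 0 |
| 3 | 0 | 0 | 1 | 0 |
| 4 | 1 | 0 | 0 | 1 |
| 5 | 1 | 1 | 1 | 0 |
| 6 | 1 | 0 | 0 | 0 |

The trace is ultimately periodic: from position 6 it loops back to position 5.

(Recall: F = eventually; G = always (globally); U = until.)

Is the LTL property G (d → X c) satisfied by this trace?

d → X c must hold at every position from 0 onward. It fails at position 5, so G (d → X c) is false.
Positions where d holds: 0, 1, 2, 5.
Check X c at each: 0→ok, 1→ok, 2→ok, 5→fails.

No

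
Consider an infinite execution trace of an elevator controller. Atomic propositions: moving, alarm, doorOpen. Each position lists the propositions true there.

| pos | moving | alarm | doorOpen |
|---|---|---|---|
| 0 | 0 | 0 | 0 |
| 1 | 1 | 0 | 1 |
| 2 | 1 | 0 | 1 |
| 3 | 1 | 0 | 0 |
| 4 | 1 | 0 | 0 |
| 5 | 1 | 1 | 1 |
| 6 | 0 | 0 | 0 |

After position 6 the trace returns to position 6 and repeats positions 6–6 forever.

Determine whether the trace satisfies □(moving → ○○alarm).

moving → ○○alarm must hold at every position from 0 onward. It fails at position 1, so □(moving → ○○alarm) is false.
Positions where moving holds: 1, 2, 3, 4, 5.
Check ○○alarm at each: 1→fails, 2→fails, 3→ok, 4→fails, 5→fails.

Does not hold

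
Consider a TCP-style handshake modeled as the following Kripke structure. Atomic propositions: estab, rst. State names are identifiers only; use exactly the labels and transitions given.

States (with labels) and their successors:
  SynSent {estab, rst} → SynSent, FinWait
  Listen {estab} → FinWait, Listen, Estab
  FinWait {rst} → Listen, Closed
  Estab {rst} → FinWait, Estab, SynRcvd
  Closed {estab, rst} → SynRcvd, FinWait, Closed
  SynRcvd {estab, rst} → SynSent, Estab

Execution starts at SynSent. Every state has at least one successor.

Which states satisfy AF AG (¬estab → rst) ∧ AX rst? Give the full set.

{SynSent, Estab, Closed, SynRcvd}

States satisfying AG (¬estab → rst): {SynSent, Listen, FinWait, Estab, Closed, SynRcvd}.
States satisfying AF AG (¬estab → rst): {SynSent, Listen, FinWait, Estab, Closed, SynRcvd}.
States satisfying rst: {SynSent, FinWait, Estab, Closed, SynRcvd}.
States satisfying AX rst: {SynSent, Estab, Closed, SynRcvd}.
States satisfying AF AG (¬estab → rst) ∧ AX rst: {SynSent, Estab, Closed, SynRcvd}.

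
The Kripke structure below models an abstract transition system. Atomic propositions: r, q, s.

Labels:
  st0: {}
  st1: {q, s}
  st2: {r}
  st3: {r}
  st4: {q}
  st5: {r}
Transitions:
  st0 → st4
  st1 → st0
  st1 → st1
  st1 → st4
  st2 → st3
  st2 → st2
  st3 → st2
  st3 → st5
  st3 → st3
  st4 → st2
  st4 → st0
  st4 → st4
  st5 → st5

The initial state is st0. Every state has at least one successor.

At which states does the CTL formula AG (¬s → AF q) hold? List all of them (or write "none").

States satisfying ¬s → AF q: {st0, st1, st4}.
States satisfying AG (¬s → AF q): ∅.

none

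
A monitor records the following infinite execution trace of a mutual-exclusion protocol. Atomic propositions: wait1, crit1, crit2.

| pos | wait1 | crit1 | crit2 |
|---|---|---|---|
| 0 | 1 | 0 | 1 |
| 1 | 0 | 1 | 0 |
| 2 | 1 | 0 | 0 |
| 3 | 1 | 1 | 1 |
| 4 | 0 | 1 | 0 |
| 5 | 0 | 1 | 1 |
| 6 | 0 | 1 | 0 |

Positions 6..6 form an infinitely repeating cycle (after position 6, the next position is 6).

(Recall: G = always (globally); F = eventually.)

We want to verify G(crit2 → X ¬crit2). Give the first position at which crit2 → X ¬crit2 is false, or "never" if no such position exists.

crit2 → X ¬crit2 holds at every position 0..6, and those are all the positions the trace ever visits, so the invariant G(crit2 → X ¬crit2) is never violated.

never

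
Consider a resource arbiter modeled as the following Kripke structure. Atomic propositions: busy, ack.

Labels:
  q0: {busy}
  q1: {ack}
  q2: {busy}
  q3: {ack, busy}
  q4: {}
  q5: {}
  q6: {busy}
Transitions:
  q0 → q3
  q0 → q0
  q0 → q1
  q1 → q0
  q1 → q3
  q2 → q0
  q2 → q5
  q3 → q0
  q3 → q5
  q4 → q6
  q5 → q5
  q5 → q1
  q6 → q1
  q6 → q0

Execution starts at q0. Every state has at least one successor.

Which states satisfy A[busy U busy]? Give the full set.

{q0, q2, q3, q6}

States satisfying busy: {q0, q2, q3, q6}.
States satisfying A[busy U busy]: {q0, q2, q3, q6}.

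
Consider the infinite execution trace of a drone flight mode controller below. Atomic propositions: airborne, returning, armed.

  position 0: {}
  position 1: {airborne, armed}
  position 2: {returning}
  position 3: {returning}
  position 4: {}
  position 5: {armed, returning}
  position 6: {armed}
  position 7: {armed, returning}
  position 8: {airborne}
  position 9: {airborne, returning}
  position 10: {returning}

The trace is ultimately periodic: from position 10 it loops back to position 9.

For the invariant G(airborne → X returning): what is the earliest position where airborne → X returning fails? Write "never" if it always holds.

never

airborne → X returning holds at every position 0..10, and those are all the positions the trace ever visits, so the invariant G(airborne → X returning) is never violated.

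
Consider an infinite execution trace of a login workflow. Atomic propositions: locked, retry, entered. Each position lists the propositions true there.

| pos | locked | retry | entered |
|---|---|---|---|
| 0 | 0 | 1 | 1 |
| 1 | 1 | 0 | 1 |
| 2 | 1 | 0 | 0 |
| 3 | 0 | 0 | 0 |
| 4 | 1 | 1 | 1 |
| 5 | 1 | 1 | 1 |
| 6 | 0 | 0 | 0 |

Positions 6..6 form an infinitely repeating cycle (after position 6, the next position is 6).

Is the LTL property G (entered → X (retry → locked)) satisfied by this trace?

Yes

entered → X (retry → locked) holds at every position 0..6, and those are all positions ever visited, so G (entered → X (retry → locked)) holds.
Positions where entered holds: 0, 1, 4, 5.
Check X (retry → locked) at each: 0→ok, 1→ok, 4→ok, 5→ok.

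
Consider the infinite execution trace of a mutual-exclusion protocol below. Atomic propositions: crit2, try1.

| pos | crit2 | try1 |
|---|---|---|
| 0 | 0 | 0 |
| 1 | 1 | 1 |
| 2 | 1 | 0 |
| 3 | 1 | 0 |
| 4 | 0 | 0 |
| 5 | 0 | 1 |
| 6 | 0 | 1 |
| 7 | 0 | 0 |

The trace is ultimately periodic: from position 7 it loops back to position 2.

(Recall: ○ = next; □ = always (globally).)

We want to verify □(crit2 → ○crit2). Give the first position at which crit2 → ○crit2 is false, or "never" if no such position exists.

Check crit2 → ○crit2 at each position in order: 0 ✓, 1 ✓, 2 ✓.
At position 3 the labels are {crit2} and the next position 4 has {}, so crit2 → ○crit2 is false there. This is the first violation.

3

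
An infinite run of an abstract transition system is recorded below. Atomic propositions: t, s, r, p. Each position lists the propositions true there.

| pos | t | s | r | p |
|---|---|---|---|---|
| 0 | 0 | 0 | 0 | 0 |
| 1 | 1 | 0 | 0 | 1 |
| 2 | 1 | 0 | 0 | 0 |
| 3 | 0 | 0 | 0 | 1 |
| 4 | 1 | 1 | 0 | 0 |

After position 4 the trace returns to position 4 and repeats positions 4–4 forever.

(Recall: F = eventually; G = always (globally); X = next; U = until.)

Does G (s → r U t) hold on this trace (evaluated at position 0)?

Satisfied

s → r U t holds at every position 0..4, and those are all positions ever visited, so G (s → r U t) holds.
Positions where s holds: 4.
Check r U t at each: 4→ok.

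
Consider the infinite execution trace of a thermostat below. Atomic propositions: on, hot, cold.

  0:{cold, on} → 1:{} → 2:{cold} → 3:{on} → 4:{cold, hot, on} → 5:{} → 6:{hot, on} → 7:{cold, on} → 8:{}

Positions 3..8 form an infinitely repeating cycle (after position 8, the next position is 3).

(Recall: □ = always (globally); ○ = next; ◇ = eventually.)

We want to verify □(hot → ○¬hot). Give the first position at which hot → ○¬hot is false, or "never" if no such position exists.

never

hot → ○¬hot holds at every position 0..8, and those are all the positions the trace ever visits, so the invariant □(hot → ○¬hot) is never violated.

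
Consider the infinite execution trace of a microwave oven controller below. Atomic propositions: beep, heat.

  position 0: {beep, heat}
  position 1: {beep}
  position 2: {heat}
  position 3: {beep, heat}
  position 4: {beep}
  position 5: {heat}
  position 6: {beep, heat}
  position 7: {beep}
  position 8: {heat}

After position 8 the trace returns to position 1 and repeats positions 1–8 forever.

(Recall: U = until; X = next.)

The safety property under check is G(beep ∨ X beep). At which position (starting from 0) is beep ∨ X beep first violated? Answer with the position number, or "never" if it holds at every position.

never

beep ∨ X beep holds at every position 0..8, and those are all the positions the trace ever visits, so the invariant G(beep ∨ X beep) is never violated.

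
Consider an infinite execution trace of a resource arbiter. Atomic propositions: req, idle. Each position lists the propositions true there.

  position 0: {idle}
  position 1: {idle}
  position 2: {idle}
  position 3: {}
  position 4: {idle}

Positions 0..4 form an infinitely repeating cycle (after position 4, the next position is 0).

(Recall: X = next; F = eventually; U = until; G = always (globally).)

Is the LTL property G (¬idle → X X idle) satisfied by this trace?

¬idle → X X idle holds at every position 0..4, and those are all positions ever visited, so G (¬idle → X X idle) holds.
Positions where ¬idle holds: 3.
Check X X idle at each: 3→ok.

Holds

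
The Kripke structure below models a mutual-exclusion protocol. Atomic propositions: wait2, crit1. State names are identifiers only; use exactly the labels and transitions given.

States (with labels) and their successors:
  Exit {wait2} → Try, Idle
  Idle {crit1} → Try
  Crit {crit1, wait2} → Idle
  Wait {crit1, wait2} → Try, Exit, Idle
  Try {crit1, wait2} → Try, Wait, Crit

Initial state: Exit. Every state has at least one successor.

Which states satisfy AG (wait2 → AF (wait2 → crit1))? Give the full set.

States satisfying wait2 → AF (wait2 → crit1): {Exit, Idle, Crit, Wait, Try}.
States satisfying AG (wait2 → AF (wait2 → crit1)): {Exit, Idle, Crit, Wait, Try}.

{Exit, Idle, Crit, Wait, Try}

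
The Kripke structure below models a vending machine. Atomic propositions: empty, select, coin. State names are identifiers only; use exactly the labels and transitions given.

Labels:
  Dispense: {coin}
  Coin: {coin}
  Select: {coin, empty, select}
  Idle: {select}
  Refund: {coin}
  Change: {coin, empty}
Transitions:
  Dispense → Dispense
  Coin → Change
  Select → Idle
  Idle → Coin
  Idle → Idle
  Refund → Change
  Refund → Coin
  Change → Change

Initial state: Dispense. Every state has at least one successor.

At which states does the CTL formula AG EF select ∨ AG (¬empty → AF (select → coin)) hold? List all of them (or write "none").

{Dispense, Coin, Refund, Change}

States satisfying EF select: {Select, Idle}.
States satisfying AG EF select: ∅.
States satisfying ¬empty → AF (select → coin): {Dispense, Coin, Select, Refund, Change}.
States satisfying AG (¬empty → AF (select → coin)): {Dispense, Coin, Refund, Change}.
States satisfying AG EF select ∨ AG (¬empty → AF (select → coin)): {Dispense, Coin, Refund, Change}.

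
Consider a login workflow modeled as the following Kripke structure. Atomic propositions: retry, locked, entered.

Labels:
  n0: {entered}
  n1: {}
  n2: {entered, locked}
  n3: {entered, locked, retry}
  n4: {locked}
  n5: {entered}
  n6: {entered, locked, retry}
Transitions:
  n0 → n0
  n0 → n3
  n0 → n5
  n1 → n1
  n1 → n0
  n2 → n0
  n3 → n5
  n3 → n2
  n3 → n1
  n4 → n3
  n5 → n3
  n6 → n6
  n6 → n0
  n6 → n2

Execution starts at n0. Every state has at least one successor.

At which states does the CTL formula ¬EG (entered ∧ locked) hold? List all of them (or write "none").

States satisfying entered ∧ locked: {n2, n3, n6}.
States satisfying EG (entered ∧ locked): {n6}.
States satisfying ¬EG (entered ∧ locked): {n0, n1, n2, n3, n4, n5}.

{n0, n1, n2, n3, n4, n5}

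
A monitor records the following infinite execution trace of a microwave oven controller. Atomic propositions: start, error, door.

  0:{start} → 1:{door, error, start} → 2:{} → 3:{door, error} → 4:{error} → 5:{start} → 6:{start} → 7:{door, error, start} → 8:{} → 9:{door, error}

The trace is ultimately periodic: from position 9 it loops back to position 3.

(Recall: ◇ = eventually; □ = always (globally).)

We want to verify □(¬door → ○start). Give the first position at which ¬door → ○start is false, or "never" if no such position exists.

2

Check ¬door → ○start at each position in order: 0 ✓, 1 ✓.
At position 2 the labels are {} and the next position 3 has {door, error}, so ¬door → ○start is false there. This is the first violation.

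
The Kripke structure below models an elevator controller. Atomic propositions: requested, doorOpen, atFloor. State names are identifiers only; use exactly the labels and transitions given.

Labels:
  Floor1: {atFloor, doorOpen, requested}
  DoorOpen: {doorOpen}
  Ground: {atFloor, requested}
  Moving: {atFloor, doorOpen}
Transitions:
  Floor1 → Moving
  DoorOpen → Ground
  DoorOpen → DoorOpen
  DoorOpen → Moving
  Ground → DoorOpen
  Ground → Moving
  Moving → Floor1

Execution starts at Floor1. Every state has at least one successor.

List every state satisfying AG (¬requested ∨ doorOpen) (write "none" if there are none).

States satisfying ¬requested ∨ doorOpen: {Floor1, DoorOpen, Moving}.
States satisfying AG (¬requested ∨ doorOpen): {Floor1, Moving}.

{Floor1, Moving}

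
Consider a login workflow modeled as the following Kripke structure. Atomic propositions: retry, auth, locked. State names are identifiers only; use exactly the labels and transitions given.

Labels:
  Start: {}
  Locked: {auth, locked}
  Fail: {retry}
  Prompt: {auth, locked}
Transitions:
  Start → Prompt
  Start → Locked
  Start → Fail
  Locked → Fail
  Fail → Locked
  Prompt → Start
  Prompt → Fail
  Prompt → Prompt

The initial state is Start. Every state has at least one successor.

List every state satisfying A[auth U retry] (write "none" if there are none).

{Locked, Fail}

States satisfying auth: {Locked, Prompt}.
States satisfying retry: {Fail}.
States satisfying A[auth U retry]: {Locked, Fail}.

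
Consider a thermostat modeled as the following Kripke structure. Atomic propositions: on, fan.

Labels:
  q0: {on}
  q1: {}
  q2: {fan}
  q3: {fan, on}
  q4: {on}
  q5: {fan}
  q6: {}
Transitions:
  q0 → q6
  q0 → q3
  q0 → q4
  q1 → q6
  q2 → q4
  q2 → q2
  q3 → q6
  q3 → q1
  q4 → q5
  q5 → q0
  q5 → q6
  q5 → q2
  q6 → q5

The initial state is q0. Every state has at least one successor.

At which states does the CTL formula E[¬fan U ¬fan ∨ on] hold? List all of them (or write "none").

{q0, q1, q3, q4, q6}

States satisfying ¬fan: {q0, q1, q4, q6}.
States satisfying ¬fan ∨ on: {q0, q1, q3, q4, q6}.
States satisfying E[¬fan U ¬fan ∨ on]: {q0, q1, q3, q4, q6}.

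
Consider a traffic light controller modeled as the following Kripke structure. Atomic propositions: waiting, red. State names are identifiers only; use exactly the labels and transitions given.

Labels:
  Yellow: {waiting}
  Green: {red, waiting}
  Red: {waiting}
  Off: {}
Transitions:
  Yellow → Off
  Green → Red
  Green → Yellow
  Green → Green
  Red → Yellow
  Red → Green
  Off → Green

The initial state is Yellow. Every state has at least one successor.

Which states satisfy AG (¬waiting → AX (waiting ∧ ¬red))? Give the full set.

none

States satisfying ¬waiting → AX (waiting ∧ ¬red): {Yellow, Green, Red}.
States satisfying AG (¬waiting → AX (waiting ∧ ¬red)): ∅.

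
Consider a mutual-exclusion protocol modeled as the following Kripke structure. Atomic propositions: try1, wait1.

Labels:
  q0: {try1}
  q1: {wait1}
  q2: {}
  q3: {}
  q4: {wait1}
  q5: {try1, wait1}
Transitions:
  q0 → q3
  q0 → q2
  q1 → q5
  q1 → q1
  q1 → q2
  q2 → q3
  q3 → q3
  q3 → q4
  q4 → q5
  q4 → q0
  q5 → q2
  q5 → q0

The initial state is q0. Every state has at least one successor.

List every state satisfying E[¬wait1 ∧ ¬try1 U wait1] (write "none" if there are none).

States satisfying ¬wait1 ∧ ¬try1: {q2, q3}.
States satisfying wait1: {q1, q4, q5}.
States satisfying E[¬wait1 ∧ ¬try1 U wait1]: {q1, q2, q3, q4, q5}.

{q1, q2, q3, q4, q5}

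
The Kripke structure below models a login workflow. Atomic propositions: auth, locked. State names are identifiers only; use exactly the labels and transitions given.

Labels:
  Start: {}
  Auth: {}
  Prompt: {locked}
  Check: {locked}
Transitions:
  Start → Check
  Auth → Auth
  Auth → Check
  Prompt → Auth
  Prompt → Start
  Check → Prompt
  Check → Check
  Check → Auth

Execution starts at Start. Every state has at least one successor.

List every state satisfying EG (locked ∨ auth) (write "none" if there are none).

{Check}

States satisfying locked ∨ auth: {Prompt, Check}.
States satisfying EG (locked ∨ auth): {Check}.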